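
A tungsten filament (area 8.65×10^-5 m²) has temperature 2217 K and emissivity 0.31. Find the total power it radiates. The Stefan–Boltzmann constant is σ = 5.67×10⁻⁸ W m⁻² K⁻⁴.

Stefan–Boltzmann: P = εσAT⁴ = 0.31 × 5.67×10⁻⁸ × 8.65×10^-5 × (2217)⁴ = 0.31 × 5.67×10⁻⁸ × 8.65×10^-5 × 2.42×10^13.
P = 36.7 W.

P ≈ 36.7 W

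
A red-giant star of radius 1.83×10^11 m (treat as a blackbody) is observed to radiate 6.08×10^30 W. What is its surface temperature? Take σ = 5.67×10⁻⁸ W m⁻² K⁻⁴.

T ≈ 4000 K

A = 4πr² = 4π × (1.83×10^11)² = 4.21×10^23 m².
From P = σAT⁴, T = (P / σA)^(1/4) = (6.08×10^30 / (5.67×10⁻⁸ × 4.21×10^23))^(1/4).
T = (2.55×10^14)^(1/4) = 4000 K.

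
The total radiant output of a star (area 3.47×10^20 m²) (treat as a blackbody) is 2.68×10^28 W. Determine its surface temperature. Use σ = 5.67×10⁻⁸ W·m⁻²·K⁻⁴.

From P = σAT⁴, T = (P / σA)^(1/4) = (2.68×10^28 / (5.67×10⁻⁸ × 3.47×10^20))^(1/4).
T = (1.36×10^15)^(1/4) = 6080 K.

T ≈ 6080 K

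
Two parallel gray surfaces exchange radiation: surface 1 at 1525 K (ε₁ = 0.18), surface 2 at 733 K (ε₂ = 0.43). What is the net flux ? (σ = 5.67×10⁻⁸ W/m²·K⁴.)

q ≈ 42200 W/m²

For two large parallel gray plates, q = σ(T₁⁴ − T₂⁴) / (1/ε₁ + 1/ε₂ − 1).
1/ε₁ + 1/ε₂ − 1 = 1/0.18 + 1/0.43 − 1 = 6.881.
T₁⁴ − T₂⁴ = 5.41×10^12 − 2.89×10^11 = 5.12×10^12 K⁴.
q = 5.67×10⁻⁸ × 5.12×10^12 / 6.881 = 42200 W/m².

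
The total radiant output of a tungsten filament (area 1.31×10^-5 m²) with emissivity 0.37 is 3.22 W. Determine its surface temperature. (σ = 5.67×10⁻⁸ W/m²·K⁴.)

From P = εσAT⁴, T = (P / εσA)^(1/4) = (3.22 / (0.37 × 5.67×10⁻⁸ × 1.31×10^-5))^(1/4).
T = (1.17×10^13)^(1/4) = 1850 K.

T ≈ 1850 K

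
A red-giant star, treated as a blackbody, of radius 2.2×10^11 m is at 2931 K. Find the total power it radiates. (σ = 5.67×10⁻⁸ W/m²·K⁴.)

P ≈ 2.55×10^30 W

A = 4πr² = 4π × (2.2×10^11)² = 6.08×10^23 m².
P = σAT⁴ = 5.67×10⁻⁸ × 6.08×10^23 × (2931)⁴ = 5.67×10⁻⁸ × 6.08×10^23 × 7.38×10^13.
P = 2.55×10^30 W.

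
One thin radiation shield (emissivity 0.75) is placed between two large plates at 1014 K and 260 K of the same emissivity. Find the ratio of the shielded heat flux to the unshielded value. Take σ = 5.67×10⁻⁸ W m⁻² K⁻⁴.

ratio ≈ 0.500

With N identical shields there are N+1 = 2 gaps in series, each with the same radiative resistance, so the flux falls to 1/(N+1) of its unshielded value.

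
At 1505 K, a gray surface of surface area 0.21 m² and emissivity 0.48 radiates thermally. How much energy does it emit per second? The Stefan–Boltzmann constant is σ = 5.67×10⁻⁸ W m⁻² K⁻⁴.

Stefan–Boltzmann: P = εσAT⁴ = 0.48 × 5.67×10⁻⁸ × 0.210 × (1505)⁴ = 0.48 × 5.67×10⁻⁸ × 0.210 × 5.13×10^12.
P = 29300 W.

P ≈ 29300 W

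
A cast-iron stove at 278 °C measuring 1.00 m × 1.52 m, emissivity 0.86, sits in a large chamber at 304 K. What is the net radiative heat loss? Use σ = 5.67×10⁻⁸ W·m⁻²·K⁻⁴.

A = 1.00 × 1.52 = 1.52 m².
Convert: 278 °C = 551 K.
Q = εσA(T⁴ − T_s⁴). T⁴ − T_s⁴ = (551)⁴ − (304)⁴ = 9.22×10^10 − 8.54×10^9 = 8.36×10^10 K⁴.
Q = 0.86 × 5.67×10⁻⁸ × 1.52 × 8.36×10^10 = 6200 W.

Q ≈ 6200 W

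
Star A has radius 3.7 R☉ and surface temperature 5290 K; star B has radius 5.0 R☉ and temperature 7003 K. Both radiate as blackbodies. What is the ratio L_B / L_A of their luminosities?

L = 4πR²σT⁴ ∝ R²T⁴, so L_B/L_A = (5.0/3.7)² × (7003/5290)⁴ = 1.83 × 3.07 = 5.61.

L_B/L_A ≈ 5.61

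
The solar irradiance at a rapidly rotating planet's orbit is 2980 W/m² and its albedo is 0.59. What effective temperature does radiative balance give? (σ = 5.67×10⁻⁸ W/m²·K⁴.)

Power absorbed = (1−a)S·πR²; power emitted = 4πR²σT⁴. Equating and cancelling πR²:
T = ((1−a)S / 4σ)^(1/4) = (1220 / (4 × 5.67×10⁻⁸))^(1/4) = (5.39×10^9)^(1/4).
T = 271 K.

T ≈ 271 K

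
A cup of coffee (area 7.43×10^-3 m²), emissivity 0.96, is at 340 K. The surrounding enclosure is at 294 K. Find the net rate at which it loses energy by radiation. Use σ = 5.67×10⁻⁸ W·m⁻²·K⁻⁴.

Q ≈ 2.38 W

Q = εσA(T⁴ − T_s⁴). T⁴ − T_s⁴ = (340)⁴ − (294)⁴ = 1.34×10^10 − 7.47×10^9 = 5.89×10^9 K⁴.
Q = 0.96 × 5.67×10⁻⁸ × 7.43×10^-3 × 5.89×10^9 = 2.38 W.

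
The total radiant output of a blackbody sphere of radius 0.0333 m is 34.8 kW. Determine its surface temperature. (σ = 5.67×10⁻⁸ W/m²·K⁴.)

A = 4πr² = 4π × (0.0333)² = 0.0139 m².
From P = σAT⁴, T = (P / σA)^(1/4) = (34800 / (5.67×10⁻⁸ × 0.0139))^(1/4).
T = (4.40×10^13)^(1/4) = 2580 K.

T ≈ 2580 K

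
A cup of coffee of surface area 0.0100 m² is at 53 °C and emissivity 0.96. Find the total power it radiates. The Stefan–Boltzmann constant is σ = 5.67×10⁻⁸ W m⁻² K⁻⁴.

P ≈ 6.15 W

53 °C = 326 K.
Stefan–Boltzmann: P = εσAT⁴ = 0.96 × 5.67×10⁻⁸ × 0.0100 × (326)⁴ = 0.96 × 5.67×10⁻⁸ × 0.0100 × 1.13×10^10.
P = 6.15 W.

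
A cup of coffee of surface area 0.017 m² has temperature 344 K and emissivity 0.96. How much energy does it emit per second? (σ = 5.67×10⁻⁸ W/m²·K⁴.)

Stefan–Boltzmann: P = εσAT⁴ = 0.96 × 5.67×10⁻⁸ × 0.0170 × (344)⁴ = 0.96 × 5.67×10⁻⁸ × 0.0170 × 1.40×10^10.
P = 13.0 W.

P ≈ 13.0 W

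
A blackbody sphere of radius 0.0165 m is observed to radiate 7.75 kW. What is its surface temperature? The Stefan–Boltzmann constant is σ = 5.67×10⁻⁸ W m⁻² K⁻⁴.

T ≈ 2510 K

A = 4πr² = 4π × (0.0165)² = 3.42×10^-3 m².
From P = σAT⁴, T = (P / σA)^(1/4) = (7750 / (5.67×10⁻⁸ × 3.42×10^-3))^(1/4).
T = (4.00×10^13)^(1/4) = 2510 K.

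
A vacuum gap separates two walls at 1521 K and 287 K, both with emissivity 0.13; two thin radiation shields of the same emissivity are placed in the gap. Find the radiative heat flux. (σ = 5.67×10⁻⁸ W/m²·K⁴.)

Each of the 3 gaps contributes resistance (2/ε − 1) = 2/0.13 − 1 = 14.38; total = 43.15.
q = σ(T₁⁴ − T₂⁴) / 43.15 = 5.67×10⁻⁸ × 5.35×10^12 / 43.15 = 7020 W/m².

q ≈ 7020 W/m²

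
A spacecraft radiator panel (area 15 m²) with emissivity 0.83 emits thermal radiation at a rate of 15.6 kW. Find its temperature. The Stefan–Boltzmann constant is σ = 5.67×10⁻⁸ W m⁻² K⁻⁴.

From P = εσAT⁴, T = (P / εσA)^(1/4) = (15600 / (0.83 × 5.67×10⁻⁸ × 15.0))^(1/4).
T = (2.21×10^10)^(1/4) = 386 K.

T ≈ 386 K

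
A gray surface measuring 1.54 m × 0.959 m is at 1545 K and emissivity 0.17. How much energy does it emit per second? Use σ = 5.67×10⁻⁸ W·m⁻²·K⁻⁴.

A = 1.54 × 0.959 = 1.48 m².
Stefan–Boltzmann: P = εσAT⁴ = 0.17 × 5.67×10⁻⁸ × 1.48 × (1545)⁴ = 0.17 × 5.67×10⁻⁸ × 1.48 × 5.70×10^12.
P = 81100 W.

P ≈ 81100 W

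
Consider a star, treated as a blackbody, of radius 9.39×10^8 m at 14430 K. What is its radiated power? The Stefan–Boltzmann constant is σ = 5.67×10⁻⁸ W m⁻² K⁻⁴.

P ≈ 2.72×10^28 W

A = 4πr² = 4π × (9.39×10^8)² = 1.11×10^19 m².
P = σAT⁴ = 5.67×10⁻⁸ × 1.11×10^19 × (14430)⁴ = 5.67×10⁻⁸ × 1.11×10^19 × 4.34×10^16.
P = 2.72×10^28 W.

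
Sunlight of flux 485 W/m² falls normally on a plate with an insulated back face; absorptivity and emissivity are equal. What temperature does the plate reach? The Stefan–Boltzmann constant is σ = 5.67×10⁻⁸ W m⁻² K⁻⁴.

Absorbed flux αS = emitted flux εσT⁴ (one radiating face); with α = ε, T = (S/σ)^(1/4).
T = (485 / 5.67×10⁻⁸)^(1/4) = (8.55×10^9)^(1/4).
T = 304 K.

T ≈ 304 K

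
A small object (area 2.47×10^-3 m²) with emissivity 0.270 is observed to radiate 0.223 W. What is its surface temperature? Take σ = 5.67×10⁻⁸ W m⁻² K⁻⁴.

From P = εσAT⁴, T = (P / εσA)^(1/4) = (0.223 / (0.270 × 5.67×10⁻⁸ × 2.47×10^-3))^(1/4).
T = (5.90×10^9)^(1/4) = 277 K.

T ≈ 277 K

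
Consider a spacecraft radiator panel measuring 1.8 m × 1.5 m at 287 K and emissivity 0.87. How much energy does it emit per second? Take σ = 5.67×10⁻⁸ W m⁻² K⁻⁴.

A = 1.8 × 1.5 = 2.70 m².
Stefan–Boltzmann: P = εσAT⁴ = 0.87 × 5.67×10⁻⁸ × 2.70 × (287)⁴ = 0.87 × 5.67×10⁻⁸ × 2.70 × 6.78×10^9.
P = 904 W.

P ≈ 904 W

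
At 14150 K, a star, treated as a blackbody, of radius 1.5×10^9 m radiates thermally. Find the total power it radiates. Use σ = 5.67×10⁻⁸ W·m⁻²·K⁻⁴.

P ≈ 6.43×10^28 W

A = 4πr² = 4π × (1.5×10^9)² = 2.83×10^19 m².
P = σAT⁴ = 5.67×10⁻⁸ × 2.83×10^19 × (14150)⁴ = 5.67×10⁻⁸ × 2.83×10^19 × 4.01×10^16.
P = 6.43×10^28 W.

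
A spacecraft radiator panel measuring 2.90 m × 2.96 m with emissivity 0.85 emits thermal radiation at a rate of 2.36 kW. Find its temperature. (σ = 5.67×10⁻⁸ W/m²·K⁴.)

A = 2.90 × 2.96 = 8.58 m².
From P = εσAT⁴, T = (P / εσA)^(1/4) = (2360 / (0.85 × 5.67×10⁻⁸ × 8.58))^(1/4).
T = (5.70×10^9)^(1/4) = 275 K.

T ≈ 275 K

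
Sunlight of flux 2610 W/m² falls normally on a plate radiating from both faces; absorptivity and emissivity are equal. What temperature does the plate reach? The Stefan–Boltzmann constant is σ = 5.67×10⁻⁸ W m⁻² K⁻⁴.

Absorbed flux αS = emitted flux 2εσT⁴ per unit area; with α = ε this gives T = (S/2σ)^(1/4).
T = (2610 / (2 × 5.67×10⁻⁸))^(1/4) = (2.30×10^10)^(1/4).
T = 389 K.

T ≈ 389 K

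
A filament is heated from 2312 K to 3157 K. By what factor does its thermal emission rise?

P ∝ T⁴, so the ratio is (3157/2312)⁴ = (1.365)⁴ = 3.48.

ratio ≈ 3.48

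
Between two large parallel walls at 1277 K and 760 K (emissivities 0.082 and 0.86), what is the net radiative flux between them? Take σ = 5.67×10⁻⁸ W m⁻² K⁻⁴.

q ≈ 10700 W/m²

For two large parallel gray plates, q = σ(T₁⁴ − T₂⁴) / (1/ε₁ + 1/ε₂ − 1).
1/ε₁ + 1/ε₂ − 1 = 1/0.082 + 1/0.86 − 1 = 12.36.
T₁⁴ − T₂⁴ = 2.66×10^12 − 3.34×10^11 = 2.33×10^12 K⁴.
q = 5.67×10⁻⁸ × 2.33×10^12 / 12.36 = 10700 W/m².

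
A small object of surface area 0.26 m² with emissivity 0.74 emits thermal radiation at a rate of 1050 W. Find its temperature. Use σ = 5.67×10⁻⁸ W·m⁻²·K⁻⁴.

T ≈ 557 K

From P = εσAT⁴, T = (P / εσA)^(1/4) = (1050 / (0.74 × 5.67×10⁻⁸ × 0.260))^(1/4).
T = (9.63×10^10)^(1/4) = 557 K.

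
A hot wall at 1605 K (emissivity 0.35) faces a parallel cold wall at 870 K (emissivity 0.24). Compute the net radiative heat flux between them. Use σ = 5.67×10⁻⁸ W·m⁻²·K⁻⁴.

q ≈ 57100 W/m²

For two large parallel gray plates, q = σ(T₁⁴ − T₂⁴) / (1/ε₁ + 1/ε₂ − 1).
1/ε₁ + 1/ε₂ − 1 = 1/0.35 + 1/0.24 − 1 = 6.024.
T₁⁴ − T₂⁴ = 6.64×10^12 − 5.73×10^11 = 6.06×10^12 K⁴.
q = 5.67×10⁻⁸ × 6.06×10^12 / 6.024 = 57100 W/m².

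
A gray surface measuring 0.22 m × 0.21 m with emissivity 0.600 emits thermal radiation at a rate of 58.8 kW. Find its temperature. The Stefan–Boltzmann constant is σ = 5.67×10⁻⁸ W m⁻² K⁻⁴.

A = 0.22 × 0.21 = 0.0462 m².
From P = εσAT⁴, T = (P / εσA)^(1/4) = (58800 / (0.600 × 5.67×10⁻⁸ × 0.0462))^(1/4).
T = (3.74×10^13)^(1/4) = 2470 K.

T ≈ 2470 K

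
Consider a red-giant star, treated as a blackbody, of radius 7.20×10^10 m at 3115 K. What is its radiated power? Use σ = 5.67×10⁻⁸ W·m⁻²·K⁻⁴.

A = 4πr² = 4π × (7.20×10^10)² = 6.51×10^22 m².
P = σAT⁴ = 5.67×10⁻⁸ × 6.51×10^22 × (3115)⁴ = 5.67×10⁻⁸ × 6.51×10^22 × 9.42×10^13.
P = 3.48×10^29 W.

P ≈ 3.48×10^29 W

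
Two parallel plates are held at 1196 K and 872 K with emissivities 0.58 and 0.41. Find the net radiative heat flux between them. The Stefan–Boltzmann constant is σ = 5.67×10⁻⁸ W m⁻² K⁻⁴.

For two large parallel gray plates, q = σ(T₁⁴ − T₂⁴) / (1/ε₁ + 1/ε₂ − 1).
1/ε₁ + 1/ε₂ − 1 = 1/0.58 + 1/0.41 − 1 = 3.163.
T₁⁴ − T₂⁴ = 2.05×10^12 − 5.78×10^11 = 1.47×10^12 K⁴.
q = 5.67×10⁻⁸ × 1.47×10^12 / 3.163 = 26300 W/m².

q ≈ 26300 W/m²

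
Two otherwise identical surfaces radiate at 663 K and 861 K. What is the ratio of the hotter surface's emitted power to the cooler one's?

ratio ≈ 2.84

P ∝ T⁴, so the ratio is (861/663)⁴ = (1.299)⁴ = 2.84.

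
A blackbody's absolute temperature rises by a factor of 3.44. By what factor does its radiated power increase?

P ∝ T⁴, so the power scales as (3.44)⁴ = 140.

factor ≈ 140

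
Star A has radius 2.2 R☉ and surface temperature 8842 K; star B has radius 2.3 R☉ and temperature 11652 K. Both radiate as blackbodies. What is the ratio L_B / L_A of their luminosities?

L = 4πR²σT⁴ ∝ R²T⁴, so L_B/L_A = (2.3/2.2)² × (11652/8842)⁴ = 1.09 × 3.02 = 3.30.

L_B/L_A ≈ 3.30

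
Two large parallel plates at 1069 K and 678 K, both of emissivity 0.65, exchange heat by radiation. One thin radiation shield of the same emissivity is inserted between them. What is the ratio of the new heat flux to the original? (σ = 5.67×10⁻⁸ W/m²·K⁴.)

ratio ≈ 0.500

With N identical shields there are N+1 = 2 gaps in series, each with the same radiative resistance, so the flux falls to 1/(N+1) of its unshielded value.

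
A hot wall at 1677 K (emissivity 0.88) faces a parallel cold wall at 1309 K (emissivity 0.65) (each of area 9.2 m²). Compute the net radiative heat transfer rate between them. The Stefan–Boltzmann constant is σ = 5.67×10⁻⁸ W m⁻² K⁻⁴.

For two large parallel gray plates, q = σ(T₁⁴ − T₂⁴) / (1/ε₁ + 1/ε₂ − 1).
1/ε₁ + 1/ε₂ − 1 = 1/0.88 + 1/0.65 − 1 = 1.675.
T₁⁴ − T₂⁴ = 7.91×10^12 − 2.94×10^12 = 4.97×10^12 K⁴.
q = 5.67×10⁻⁸ × 4.97×10^12 / 1.675 = 1.68×10^5 W/m².
Q = q·A = 1.68×10^5 × 9.2 = 1.55×10^6 W.

Q ≈ 1.55×10^6 W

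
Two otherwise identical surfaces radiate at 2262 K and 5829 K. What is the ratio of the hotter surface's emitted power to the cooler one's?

ratio ≈ 44.1

P ∝ T⁴, so the ratio is (5829/2262)⁴ = (2.577)⁴ = 44.1.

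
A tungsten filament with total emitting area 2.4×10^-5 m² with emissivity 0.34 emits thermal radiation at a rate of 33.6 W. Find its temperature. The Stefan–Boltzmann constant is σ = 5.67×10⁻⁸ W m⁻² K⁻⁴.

T ≈ 2920 K

From P = εσAT⁴, T = (P / εσA)^(1/4) = (33.6 / (0.34 × 5.67×10⁻⁸ × 2.40×10^-5))^(1/4).
T = (7.26×10^13)^(1/4) = 2920 K.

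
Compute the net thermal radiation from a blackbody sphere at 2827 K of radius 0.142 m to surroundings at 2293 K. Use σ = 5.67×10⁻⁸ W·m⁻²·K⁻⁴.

A = 4πr² = 4π × (0.142)² = 0.253 m².
Q = σA(T⁴ − T_s⁴). T⁴ − T_s⁴ = (2827)⁴ − (2293)⁴ = 6.39×10^13 − 2.76×10^13 = 3.62×10^13 K⁴.
Q = 5.67×10⁻⁸ × 0.253 × 3.62×10^13 = 5.20×10^5 W.

Q ≈ 5.20×10^5 W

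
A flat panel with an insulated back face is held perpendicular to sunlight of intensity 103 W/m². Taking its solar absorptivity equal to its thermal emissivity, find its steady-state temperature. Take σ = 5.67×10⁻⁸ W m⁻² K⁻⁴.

Absorbed flux αS = emitted flux εσT⁴ (one radiating face); with α = ε, T = (S/σ)^(1/4).
T = (103 / 5.67×10⁻⁸)^(1/4) = (1.82×10^9)^(1/4).
T = 206 K.

T ≈ 206 K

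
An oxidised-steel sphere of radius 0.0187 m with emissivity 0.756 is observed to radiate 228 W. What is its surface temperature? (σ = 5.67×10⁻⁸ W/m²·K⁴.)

A = 4πr² = 4π × (0.0187)² = 4.39×10^-3 m².
From P = εσAT⁴, T = (P / εσA)^(1/4) = (228 / (0.756 × 5.67×10⁻⁸ × 4.39×10^-3))^(1/4).
T = (1.21×10^12)^(1/4) = 1050 K.

T ≈ 1050 K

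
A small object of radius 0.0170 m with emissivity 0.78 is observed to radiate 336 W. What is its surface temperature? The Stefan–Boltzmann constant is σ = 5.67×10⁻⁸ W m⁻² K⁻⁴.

T ≈ 1200 K

A = 4πr² = 4π × (0.0170)² = 3.63×10^-3 m².
From P = εσAT⁴, T = (P / εσA)^(1/4) = (336 / (0.78 × 5.67×10⁻⁸ × 3.63×10^-3))^(1/4).
T = (2.09×10^12)^(1/4) = 1200 K.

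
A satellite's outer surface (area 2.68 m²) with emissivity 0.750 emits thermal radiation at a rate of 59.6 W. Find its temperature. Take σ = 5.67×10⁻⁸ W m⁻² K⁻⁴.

T ≈ 151 K

From P = εσAT⁴, T = (P / εσA)^(1/4) = (59.6 / (0.750 × 5.67×10⁻⁸ × 2.68))^(1/4).
T = (5.23×10^8)^(1/4) = 151 K.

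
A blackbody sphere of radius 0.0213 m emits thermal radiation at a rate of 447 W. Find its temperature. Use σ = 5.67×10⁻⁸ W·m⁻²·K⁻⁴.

T ≈ 1080 K

A = 4πr² = 4π × (0.0213)² = 5.70×10^-3 m².
From P = σAT⁴, T = (P / σA)^(1/4) = (447 / (5.67×10⁻⁸ × 5.70×10^-3))^(1/4).
T = (1.38×10^12)^(1/4) = 1080 K.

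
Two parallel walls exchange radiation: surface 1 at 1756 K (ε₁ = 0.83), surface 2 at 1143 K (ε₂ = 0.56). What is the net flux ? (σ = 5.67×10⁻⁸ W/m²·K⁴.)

q ≈ 2.22×10^5 W/m²

For two large parallel gray plates, q = σ(T₁⁴ − T₂⁴) / (1/ε₁ + 1/ε₂ − 1).
1/ε₁ + 1/ε₂ − 1 = 1/0.83 + 1/0.56 − 1 = 1.991.
T₁⁴ − T₂⁴ = 9.51×10^12 − 1.71×10^12 = 7.80×10^12 K⁴.
q = 5.67×10⁻⁸ × 7.80×10^12 / 1.991 = 2.22×10^5 W/m².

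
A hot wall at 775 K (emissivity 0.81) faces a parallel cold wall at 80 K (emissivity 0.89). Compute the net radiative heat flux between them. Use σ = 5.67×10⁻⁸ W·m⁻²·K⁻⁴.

For two large parallel gray plates, q = σ(T₁⁴ − T₂⁴) / (1/ε₁ + 1/ε₂ − 1).
1/ε₁ + 1/ε₂ − 1 = 1/0.81 + 1/0.89 − 1 = 1.358.
T₁⁴ − T₂⁴ = 3.61×10^11 − 4.10×10^7 = 3.61×10^11 K⁴.
q = 5.67×10⁻⁸ × 3.61×10^11 / 1.358 = 15100 W/m².

q ≈ 15100 W/m²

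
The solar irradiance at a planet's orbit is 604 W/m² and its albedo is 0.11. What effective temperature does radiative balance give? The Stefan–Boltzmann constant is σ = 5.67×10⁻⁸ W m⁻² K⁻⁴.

T ≈ 221 K

Power absorbed = (1−a)S·πR²; power emitted = 4πR²σT⁴. Equating and cancelling πR²:
T = ((1−a)S / 4σ)^(1/4) = (538 / (4 × 5.67×10⁻⁸))^(1/4) = (2.37×10^9)^(1/4).
T = 221 K.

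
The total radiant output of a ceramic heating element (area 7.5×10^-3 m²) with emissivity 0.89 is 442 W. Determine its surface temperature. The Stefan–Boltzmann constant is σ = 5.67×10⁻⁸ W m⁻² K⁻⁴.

T ≈ 1040 K

From P = εσAT⁴, T = (P / εσA)^(1/4) = (442 / (0.89 × 5.67×10⁻⁸ × 7.50×10^-3))^(1/4).
T = (1.17×10^12)^(1/4) = 1040 K.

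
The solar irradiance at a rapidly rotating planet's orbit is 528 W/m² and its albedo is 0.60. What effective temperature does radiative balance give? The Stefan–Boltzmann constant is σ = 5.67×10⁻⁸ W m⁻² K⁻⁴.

Power absorbed = (1−a)S·πR²; power emitted = 4πR²σT⁴. Equating and cancelling πR²:
T = ((1−a)S / 4σ)^(1/4) = (211 / (4 × 5.67×10⁻⁸))^(1/4) = (9.31×10^8)^(1/4).
T = 175 K.

T ≈ 175 K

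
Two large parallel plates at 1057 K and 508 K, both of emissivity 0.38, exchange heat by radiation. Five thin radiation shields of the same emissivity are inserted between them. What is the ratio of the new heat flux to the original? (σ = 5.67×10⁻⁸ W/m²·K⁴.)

ratio ≈ 0.167

With N identical shields there are N+1 = 6 gaps in series, each with the same radiative resistance, so the flux falls to 1/(N+1) of its unshielded value.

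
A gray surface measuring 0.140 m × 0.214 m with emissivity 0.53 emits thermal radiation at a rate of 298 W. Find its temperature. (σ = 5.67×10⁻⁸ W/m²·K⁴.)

T ≈ 758 K

A = 0.140 × 0.214 = 0.0300 m².
From P = εσAT⁴, T = (P / εσA)^(1/4) = (298 / (0.53 × 5.67×10⁻⁸ × 0.0300))^(1/4).
T = (3.31×10^11)^(1/4) = 758 K.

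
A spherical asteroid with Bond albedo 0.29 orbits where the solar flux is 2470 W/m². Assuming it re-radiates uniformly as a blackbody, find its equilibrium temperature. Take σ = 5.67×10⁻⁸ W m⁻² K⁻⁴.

Power absorbed = (1−a)S·πR²; power emitted = 4πR²σT⁴. Equating and cancelling πR²:
T = ((1−a)S / 4σ)^(1/4) = (1750 / (4 × 5.67×10⁻⁸))^(1/4) = (7.73×10^9)^(1/4).
T = 297 K.

T ≈ 297 K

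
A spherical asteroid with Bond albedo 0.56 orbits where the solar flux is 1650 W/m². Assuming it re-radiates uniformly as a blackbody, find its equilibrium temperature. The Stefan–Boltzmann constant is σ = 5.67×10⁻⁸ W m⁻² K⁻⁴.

T ≈ 238 K

Power absorbed = (1−a)S·πR²; power emitted = 4πR²σT⁴. Equating and cancelling πR²:
T = ((1−a)S / 4σ)^(1/4) = (726 / (4 × 5.67×10⁻⁸))^(1/4) = (3.20×10^9)^(1/4).
T = 238 K.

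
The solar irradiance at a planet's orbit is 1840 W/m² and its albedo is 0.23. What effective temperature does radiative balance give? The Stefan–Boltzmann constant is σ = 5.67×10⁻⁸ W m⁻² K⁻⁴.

Power absorbed = (1−a)S·πR²; power emitted = 4πR²σT⁴. Equating and cancelling πR²:
T = ((1−a)S / 4σ)^(1/4) = (1420 / (4 × 5.67×10⁻⁸))^(1/4) = (6.25×10^9)^(1/4).
T = 281 K.

T ≈ 281 K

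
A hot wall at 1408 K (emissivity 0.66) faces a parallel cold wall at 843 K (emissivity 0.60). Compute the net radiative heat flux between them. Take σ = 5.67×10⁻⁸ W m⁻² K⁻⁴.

q ≈ 89000 W/m²

For two large parallel gray plates, q = σ(T₁⁴ − T₂⁴) / (1/ε₁ + 1/ε₂ − 1).
1/ε₁ + 1/ε₂ − 1 = 1/0.66 + 1/0.60 − 1 = 2.182.
T₁⁴ − T₂⁴ = 3.93×10^12 − 5.05×10^11 = 3.43×10^12 K⁴.
q = 5.67×10⁻⁸ × 3.43×10^12 / 2.182 = 89000 W/m².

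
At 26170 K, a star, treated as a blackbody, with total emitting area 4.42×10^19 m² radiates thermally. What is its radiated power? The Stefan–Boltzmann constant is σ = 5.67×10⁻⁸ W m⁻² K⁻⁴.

P = σAT⁴ = 5.67×10⁻⁸ × 4.42×10^19 × (26170)⁴ = 5.67×10⁻⁸ × 4.42×10^19 × 4.69×10^17.
P = 1.18×10^30 W.

P ≈ 1.18×10^30 W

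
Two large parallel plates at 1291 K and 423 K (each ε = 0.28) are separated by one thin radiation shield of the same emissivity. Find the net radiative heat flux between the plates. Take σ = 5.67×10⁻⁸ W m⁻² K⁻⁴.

q ≈ 12700 W/m²

Each of the 2 gaps contributes resistance (2/ε − 1) = 2/0.28 − 1 = 6.143; total = 12.29.
q = σ(T₁⁴ − T₂⁴) / 12.29 = 5.67×10⁻⁸ × 2.75×10^12 / 12.29 = 12700 W/m².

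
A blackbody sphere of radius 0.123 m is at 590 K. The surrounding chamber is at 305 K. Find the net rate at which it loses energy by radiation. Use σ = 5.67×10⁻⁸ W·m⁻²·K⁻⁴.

A = 4πr² = 4π × (0.123)² = 0.190 m².
Q = σA(T⁴ − T_s⁴). T⁴ − T_s⁴ = (590)⁴ − (305)⁴ = 1.21×10^11 − 8.65×10^9 = 1.13×10^11 K⁴.
Q = 5.67×10⁻⁸ × 0.190 × 1.13×10^11 = 1210 W.

Q ≈ 1210 W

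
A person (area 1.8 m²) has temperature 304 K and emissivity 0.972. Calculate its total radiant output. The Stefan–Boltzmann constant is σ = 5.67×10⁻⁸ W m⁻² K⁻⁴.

P = εσAT⁴ = 0.972 × 5.67×10⁻⁸ × 1.80 × (304)⁴ = 0.972 × 5.67×10⁻⁸ × 1.80 × 8.54×10^9.
P = 847 W.

P ≈ 847 W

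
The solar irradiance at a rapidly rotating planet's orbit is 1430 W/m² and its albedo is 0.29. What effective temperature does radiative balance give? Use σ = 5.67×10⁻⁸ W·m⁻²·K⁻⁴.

T ≈ 259 K

Power absorbed = (1−a)S·πR²; power emitted = 4πR²σT⁴. Equating and cancelling πR²:
T = ((1−a)S / 4σ)^(1/4) = (1020 / (4 × 5.67×10⁻⁸))^(1/4) = (4.48×10^9)^(1/4).
T = 259 K.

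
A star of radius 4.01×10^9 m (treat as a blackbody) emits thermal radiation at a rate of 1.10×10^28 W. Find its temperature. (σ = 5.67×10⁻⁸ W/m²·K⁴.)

A = 4πr² = 4π × (4.01×10^9)² = 2.02×10^20 m².
From P = σAT⁴, T = (P / σA)^(1/4) = (1.10×10^28 / (5.67×10⁻⁸ × 2.02×10^20))^(1/4).
T = (9.60×10^14)^(1/4) = 5570 K.

T ≈ 5570 K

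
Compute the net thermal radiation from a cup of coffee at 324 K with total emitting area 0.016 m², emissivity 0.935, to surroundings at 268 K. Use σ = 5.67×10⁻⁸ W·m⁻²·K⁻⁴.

Q = εσA(T⁴ − T_s⁴). T⁴ − T_s⁴ = (324)⁴ − (268)⁴ = 1.10×10^10 − 5.16×10^9 = 5.86×10^9 K⁴.
Q = 0.935 × 5.67×10⁻⁸ × 0.0160 × 5.86×10^9 = 4.97 W.

Q ≈ 4.97 W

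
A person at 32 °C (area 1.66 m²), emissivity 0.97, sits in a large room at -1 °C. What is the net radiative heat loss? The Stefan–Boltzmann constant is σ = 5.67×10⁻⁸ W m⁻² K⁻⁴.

Q ≈ 290 W

Convert: 32 °C = 305 K; -1 °C = 272 K.
Q = εσA(T⁴ − T_s⁴). T⁴ − T_s⁴ = (305)⁴ − (272)⁴ = 8.65×10^9 − 5.47×10^9 = 3.18×10^9 K⁴.
Q = 0.97 × 5.67×10⁻⁸ × 1.66 × 3.18×10^9 = 290 W.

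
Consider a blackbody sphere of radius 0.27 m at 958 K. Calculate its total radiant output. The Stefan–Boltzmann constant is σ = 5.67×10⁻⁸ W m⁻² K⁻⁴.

A = 4πr² = 4π × (0.27)² = 0.916 m².
P = σAT⁴ = 5.67×10⁻⁸ × 0.916 × (958)⁴ = 5.67×10⁻⁸ × 0.916 × 8.42×10^11.
P = 43800 W.

P ≈ 43800 W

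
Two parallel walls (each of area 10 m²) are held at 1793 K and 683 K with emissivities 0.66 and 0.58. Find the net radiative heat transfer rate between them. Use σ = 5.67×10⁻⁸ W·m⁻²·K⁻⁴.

Q ≈ 2.56×10^6 W

For two large parallel gray plates, q = σ(T₁⁴ − T₂⁴) / (1/ε₁ + 1/ε₂ − 1).
1/ε₁ + 1/ε₂ − 1 = 1/0.66 + 1/0.58 − 1 = 2.239.
T₁⁴ − T₂⁴ = 1.03×10^13 − 2.18×10^11 = 1.01×10^13 K⁴.
q = 5.67×10⁻⁸ × 1.01×10^13 / 2.239 = 2.56×10^5 W/m².
Q = q·A = 2.56×10^5 × 10 = 2.56×10^6 W.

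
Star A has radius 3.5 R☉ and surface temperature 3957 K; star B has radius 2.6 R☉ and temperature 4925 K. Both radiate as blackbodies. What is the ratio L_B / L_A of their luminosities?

L = 4πR²σT⁴ ∝ R²T⁴, so L_B/L_A = (2.6/3.5)² × (4925/3957)⁴ = 0.552 × 2.40 = 1.32.

L_B/L_A ≈ 1.32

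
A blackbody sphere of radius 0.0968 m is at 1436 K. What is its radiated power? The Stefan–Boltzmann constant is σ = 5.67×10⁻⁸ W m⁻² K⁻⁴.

A = 4πr² = 4π × (0.0968)² = 0.118 m².
P = σAT⁴ = 5.67×10⁻⁸ × 0.118 × (1436)⁴ = 5.67×10⁻⁸ × 0.118 × 4.25×10^12.
P = 28400 W.

P ≈ 28400 W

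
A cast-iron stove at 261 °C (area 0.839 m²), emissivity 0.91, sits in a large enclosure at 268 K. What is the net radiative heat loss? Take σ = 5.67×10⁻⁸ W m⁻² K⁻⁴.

Q ≈ 3300 W

Convert: 261 °C = 534 K.
Q = εσA(T⁴ − T_s⁴). T⁴ − T_s⁴ = (534)⁴ − (268)⁴ = 8.13×10^10 − 5.16×10^9 = 7.62×10^10 K⁴.
Q = 0.91 × 5.67×10⁻⁸ × 0.839 × 7.62×10^10 = 3300 W.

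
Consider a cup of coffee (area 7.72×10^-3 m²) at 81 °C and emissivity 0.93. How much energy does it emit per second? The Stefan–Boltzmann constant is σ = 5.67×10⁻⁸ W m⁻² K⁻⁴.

81 °C = 354 K.
Stefan–Boltzmann: P = εσAT⁴ = 0.93 × 5.67×10⁻⁸ × 7.72×10^-3 × (354)⁴ = 0.93 × 5.67×10⁻⁸ × 7.72×10^-3 × 1.57×10^10.
P = 6.39 W.

P ≈ 6.39 W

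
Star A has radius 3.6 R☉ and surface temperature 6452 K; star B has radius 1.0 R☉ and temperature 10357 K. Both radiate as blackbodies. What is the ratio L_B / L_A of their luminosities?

L_B/L_A ≈ 0.512

L = 4πR²σT⁴ ∝ R²T⁴, so L_B/L_A = (1.0/3.6)² × (10357/6452)⁴ = 0.0772 × 6.64 = 0.512.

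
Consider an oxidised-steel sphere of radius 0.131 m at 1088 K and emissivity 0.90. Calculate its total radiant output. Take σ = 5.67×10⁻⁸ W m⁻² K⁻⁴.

P ≈ 15400 W

A = 4πr² = 4π × (0.131)² = 0.216 m².
Stefan–Boltzmann: P = εσAT⁴ = 0.90 × 5.67×10⁻⁸ × 0.216 × (1088)⁴ = 0.90 × 5.67×10⁻⁸ × 0.216 × 1.40×10^12.
P = 15400 W.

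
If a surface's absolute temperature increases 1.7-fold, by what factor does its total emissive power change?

factor ≈ 8.35

P ∝ T⁴, so the power scales as (1.7)⁴ = 8.35.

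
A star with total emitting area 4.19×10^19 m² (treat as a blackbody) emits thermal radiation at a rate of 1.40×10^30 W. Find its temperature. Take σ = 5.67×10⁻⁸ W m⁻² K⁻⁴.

From P = σAT⁴, T = (P / σA)^(1/4) = (1.40×10^30 / (5.67×10⁻⁸ × 4.19×10^19))^(1/4).
T = (5.89×10^17)^(1/4) = 27700 K.

T ≈ 27700 K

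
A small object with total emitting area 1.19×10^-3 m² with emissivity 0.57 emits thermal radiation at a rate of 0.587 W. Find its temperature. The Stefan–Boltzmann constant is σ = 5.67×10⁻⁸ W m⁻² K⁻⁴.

From P = εσAT⁴, T = (P / εσA)^(1/4) = (0.587 / (0.57 × 5.67×10⁻⁸ × 1.19×10^-3))^(1/4).
T = (1.53×10^10)^(1/4) = 351 K.

T ≈ 351 K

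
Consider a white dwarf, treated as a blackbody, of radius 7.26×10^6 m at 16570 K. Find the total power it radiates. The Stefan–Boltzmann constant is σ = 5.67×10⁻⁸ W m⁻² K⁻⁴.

P ≈ 2.83×10^24 W

A = 4πr² = 4π × (7.26×10^6)² = 6.62×10^14 m².
P = σAT⁴ = 5.67×10⁻⁸ × 6.62×10^14 × (16570)⁴ = 5.67×10⁻⁸ × 6.62×10^14 × 7.54×10^16.
P = 2.83×10^24 W.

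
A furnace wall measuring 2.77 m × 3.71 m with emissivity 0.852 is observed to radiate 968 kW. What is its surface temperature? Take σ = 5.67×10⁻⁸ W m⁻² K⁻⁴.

T ≈ 1180 K

A = 2.77 × 3.71 = 10.3 m².
From P = εσAT⁴, T = (P / εσA)^(1/4) = (9.68×10^5 / (0.852 × 5.67×10⁻⁸ × 10.3))^(1/4).
T = (1.95×10^12)^(1/4) = 1180 K.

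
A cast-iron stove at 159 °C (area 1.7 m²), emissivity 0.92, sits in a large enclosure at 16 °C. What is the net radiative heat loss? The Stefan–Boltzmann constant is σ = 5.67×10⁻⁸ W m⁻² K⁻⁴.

Convert: 159 °C = 432 K; 16 °C = 289 K.
Q = εσA(T⁴ − T_s⁴). T⁴ − T_s⁴ = (432)⁴ − (289)⁴ = 3.48×10^10 − 6.98×10^9 = 2.79×10^10 K⁴.
Q = 0.92 × 5.67×10⁻⁸ × 1.70 × 2.79×10^10 = 2470 W.

Q ≈ 2470 W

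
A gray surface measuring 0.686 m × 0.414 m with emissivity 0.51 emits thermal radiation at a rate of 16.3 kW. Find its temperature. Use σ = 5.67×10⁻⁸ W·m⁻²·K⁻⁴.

T ≈ 1190 K

A = 0.686 × 0.414 = 0.284 m².
From P = εσAT⁴, T = (P / εσA)^(1/4) = (16300 / (0.51 × 5.67×10⁻⁸ × 0.284))^(1/4).
T = (1.98×10^12)^(1/4) = 1190 K.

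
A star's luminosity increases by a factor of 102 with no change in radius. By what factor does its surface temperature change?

factor ≈ 3.18

P ∝ T⁴ ⇒ T ∝ P^(1/4), so T scales by (102)^(1/4) = 3.18.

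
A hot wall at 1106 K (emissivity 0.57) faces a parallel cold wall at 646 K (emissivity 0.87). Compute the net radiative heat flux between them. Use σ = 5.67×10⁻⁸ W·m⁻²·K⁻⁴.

For two large parallel gray plates, q = σ(T₁⁴ − T₂⁴) / (1/ε₁ + 1/ε₂ − 1).
1/ε₁ + 1/ε₂ − 1 = 1/0.57 + 1/0.87 − 1 = 1.904.
T₁⁴ − T₂⁴ = 1.50×10^12 − 1.74×10^11 = 1.32×10^12 K⁴.
q = 5.67×10⁻⁸ × 1.32×10^12 / 1.904 = 39400 W/m².

q ≈ 39400 W/m²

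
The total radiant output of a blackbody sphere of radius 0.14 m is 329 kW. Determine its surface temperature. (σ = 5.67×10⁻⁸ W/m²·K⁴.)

T ≈ 2200 K

A = 4πr² = 4π × (0.14)² = 0.246 m².
From P = σAT⁴, T = (P / σA)^(1/4) = (3.29×10^5 / (5.67×10⁻⁸ × 0.246))^(1/4).
T = (2.36×10^13)^(1/4) = 2200 K.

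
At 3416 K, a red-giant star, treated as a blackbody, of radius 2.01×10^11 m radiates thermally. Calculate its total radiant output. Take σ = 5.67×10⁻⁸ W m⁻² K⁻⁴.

A = 4πr² = 4π × (2.01×10^11)² = 5.08×10^23 m².
P = σAT⁴ = 5.67×10⁻⁸ × 5.08×10^23 × (3416)⁴ = 5.67×10⁻⁸ × 5.08×10^23 × 1.36×10^14.
P = 3.92×10^30 W.

P ≈ 3.92×10^30 W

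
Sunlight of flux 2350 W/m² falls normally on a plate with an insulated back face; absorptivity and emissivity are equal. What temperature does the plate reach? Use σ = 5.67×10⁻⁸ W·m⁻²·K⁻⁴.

T ≈ 451 K

Absorbed flux αS = emitted flux εσT⁴ (one radiating face); with α = ε, T = (S/σ)^(1/4).
T = (2350 / 5.67×10⁻⁸)^(1/4) = (4.14×10^10)^(1/4).
T = 451 K.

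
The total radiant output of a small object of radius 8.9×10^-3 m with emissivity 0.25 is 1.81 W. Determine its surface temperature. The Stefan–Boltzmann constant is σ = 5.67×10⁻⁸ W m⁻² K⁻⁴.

T ≈ 598 K

A = 4πr² = 4π × (8.9×10^-3)² = 9.95×10^-4 m².
From P = εσAT⁴, T = (P / εσA)^(1/4) = (1.81 / (0.25 × 5.67×10⁻⁸ × 9.95×10^-4))^(1/4).
T = (1.28×10^11)^(1/4) = 598 K.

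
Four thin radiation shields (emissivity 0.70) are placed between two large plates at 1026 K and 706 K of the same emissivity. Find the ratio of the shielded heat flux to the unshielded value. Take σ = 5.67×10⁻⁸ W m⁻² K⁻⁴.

ratio ≈ 0.200

With N identical shields there are N+1 = 5 gaps in series, each with the same radiative resistance, so the flux falls to 1/(N+1) of its unshielded value.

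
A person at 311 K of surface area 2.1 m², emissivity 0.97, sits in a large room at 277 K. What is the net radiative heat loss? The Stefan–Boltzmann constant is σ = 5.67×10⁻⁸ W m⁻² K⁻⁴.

Q ≈ 401 W

Q = εσA(T⁴ − T_s⁴). T⁴ − T_s⁴ = (311)⁴ − (277)⁴ = 9.35×10^9 − 5.89×10^9 = 3.47×10^9 K⁴.
Q = 0.97 × 5.67×10⁻⁸ × 2.10 × 3.47×10^9 = 401 W.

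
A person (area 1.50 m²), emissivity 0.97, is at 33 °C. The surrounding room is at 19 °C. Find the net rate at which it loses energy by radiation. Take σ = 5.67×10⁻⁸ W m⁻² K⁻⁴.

Convert: 33 °C = 306 K; 19 °C = 292 K.
Q = εσA(T⁴ − T_s⁴). T⁴ − T_s⁴ = (306)⁴ − (292)⁴ = 8.77×10^9 − 7.27×10^9 = 1.50×10^9 K⁴.
Q = 0.97 × 5.67×10⁻⁸ × 1.50 × 1.50×10^9 = 124 W.

Q ≈ 124 W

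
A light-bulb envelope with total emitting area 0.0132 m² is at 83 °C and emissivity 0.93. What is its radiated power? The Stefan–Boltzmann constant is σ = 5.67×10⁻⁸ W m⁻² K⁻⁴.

83 °C = 356 K.
P = εσAT⁴ = 0.93 × 5.67×10⁻⁸ × 0.0132 × (356)⁴ = 0.93 × 5.67×10⁻⁸ × 0.0132 × 1.61×10^10.
P = 11.2 W.

P ≈ 11.2 W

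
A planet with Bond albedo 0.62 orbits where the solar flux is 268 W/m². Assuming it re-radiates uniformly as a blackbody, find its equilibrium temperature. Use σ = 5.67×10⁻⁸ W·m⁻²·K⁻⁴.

Power absorbed = (1−a)S·πR²; power emitted = 4πR²σT⁴. Equating and cancelling πR²:
T = ((1−a)S / 4σ)^(1/4) = (102 / (4 × 5.67×10⁻⁸))^(1/4) = (4.49×10^8)^(1/4).
T = 146 K.

T ≈ 146 K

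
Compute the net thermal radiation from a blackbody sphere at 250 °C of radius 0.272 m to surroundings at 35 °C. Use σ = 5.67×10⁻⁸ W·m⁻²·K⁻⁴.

Q ≈ 3470 W

A = 4πr² = 4π × (0.272)² = 0.930 m².
Convert: 250 °C = 523 K; 35 °C = 308 K.
Q = σA(T⁴ − T_s⁴). T⁴ − T_s⁴ = (523)⁴ − (308)⁴ = 7.48×10^10 − 9.00×10^9 = 6.58×10^10 K⁴.
Q = 5.67×10⁻⁸ × 0.930 × 6.58×10^10 = 3470 W.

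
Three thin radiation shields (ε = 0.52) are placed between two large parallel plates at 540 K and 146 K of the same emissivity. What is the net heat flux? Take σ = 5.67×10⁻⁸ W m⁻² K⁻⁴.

q ≈ 421 W/m²

Each of the 4 gaps contributes resistance (2/ε − 1) = 2/0.52 − 1 = 2.846; total = 11.38.
q = σ(T₁⁴ − T₂⁴) / 11.38 = 5.67×10⁻⁸ × 8.46×10^10 / 11.38 = 421 W/m².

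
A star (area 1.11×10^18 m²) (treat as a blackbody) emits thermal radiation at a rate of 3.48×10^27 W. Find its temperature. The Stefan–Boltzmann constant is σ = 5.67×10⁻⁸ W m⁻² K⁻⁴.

From P = σAT⁴, T = (P / σA)^(1/4) = (3.48×10^27 / (5.67×10⁻⁸ × 1.11×10^18))^(1/4).
T = (5.53×10^16)^(1/4) = 15300 K.

T ≈ 15300 K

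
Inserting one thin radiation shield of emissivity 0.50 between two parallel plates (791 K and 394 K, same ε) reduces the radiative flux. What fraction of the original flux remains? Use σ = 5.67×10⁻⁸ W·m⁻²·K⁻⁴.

ratio ≈ 0.500

With N identical shields there are N+1 = 2 gaps in series, each with the same radiative resistance, so the flux falls to 1/(N+1) of its unshielded value.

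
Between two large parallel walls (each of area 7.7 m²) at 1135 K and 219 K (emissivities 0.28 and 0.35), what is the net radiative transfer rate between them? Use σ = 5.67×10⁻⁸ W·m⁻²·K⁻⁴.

Q ≈ 1.33×10^5 W

For two large parallel gray plates, q = σ(T₁⁴ − T₂⁴) / (1/ε₁ + 1/ε₂ − 1).
1/ε₁ + 1/ε₂ − 1 = 1/0.28 + 1/0.35 − 1 = 5.429.
T₁⁴ − T₂⁴ = 1.66×10^12 − 2.30×10^9 = 1.66×10^12 K⁴.
q = 5.67×10⁻⁸ × 1.66×10^12 / 5.429 = 17300 W/m².
Q = q·A = 17300 × 7.7 = 1.33×10^5 W.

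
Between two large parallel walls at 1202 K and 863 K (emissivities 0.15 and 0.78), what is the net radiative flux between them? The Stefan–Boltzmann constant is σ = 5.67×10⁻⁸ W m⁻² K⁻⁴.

For two large parallel gray plates, q = σ(T₁⁴ − T₂⁴) / (1/ε₁ + 1/ε₂ − 1).
1/ε₁ + 1/ε₂ − 1 = 1/0.15 + 1/0.78 − 1 = 6.949.
T₁⁴ − T₂⁴ = 2.09×10^12 − 5.55×10^11 = 1.53×10^12 K⁴.
q = 5.67×10⁻⁸ × 1.53×10^12 / 6.949 = 12500 W/m².

q ≈ 12500 W/m²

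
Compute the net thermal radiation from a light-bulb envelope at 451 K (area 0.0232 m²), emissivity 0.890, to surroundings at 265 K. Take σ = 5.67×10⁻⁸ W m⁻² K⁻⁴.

Q = εσA(T⁴ − T_s⁴). T⁴ − T_s⁴ = (451)⁴ − (265)⁴ = 4.14×10^10 − 4.93×10^9 = 3.64×10^10 K⁴.
Q = 0.890 × 5.67×10⁻⁸ × 0.0232 × 3.64×10^10 = 42.7 W.

Q ≈ 42.7 W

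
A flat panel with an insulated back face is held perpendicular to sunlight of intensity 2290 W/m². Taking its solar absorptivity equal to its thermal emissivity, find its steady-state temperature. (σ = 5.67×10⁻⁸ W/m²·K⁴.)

T ≈ 448 K

Absorbed flux αS = emitted flux εσT⁴ (one radiating face); with α = ε, T = (S/σ)^(1/4).
T = (2290 / 5.67×10⁻⁸)^(1/4) = (4.04×10^10)^(1/4).
T = 448 K.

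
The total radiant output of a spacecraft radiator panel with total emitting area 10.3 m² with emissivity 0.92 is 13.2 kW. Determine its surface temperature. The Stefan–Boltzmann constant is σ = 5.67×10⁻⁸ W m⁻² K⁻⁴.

From P = εσAT⁴, T = (P / εσA)^(1/4) = (13200 / (0.92 × 5.67×10⁻⁸ × 10.3))^(1/4).
T = (2.46×10^10)^(1/4) = 396 K.

T ≈ 396 K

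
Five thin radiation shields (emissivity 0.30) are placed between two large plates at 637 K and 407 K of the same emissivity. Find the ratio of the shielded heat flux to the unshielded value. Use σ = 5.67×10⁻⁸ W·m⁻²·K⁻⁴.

ratio ≈ 0.167

With N identical shields there are N+1 = 6 gaps in series, each with the same radiative resistance, so the flux falls to 1/(N+1) of its unshielded value.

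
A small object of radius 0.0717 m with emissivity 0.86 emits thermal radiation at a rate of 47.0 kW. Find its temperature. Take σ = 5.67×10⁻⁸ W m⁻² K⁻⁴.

T ≈ 1970 K

A = 4πr² = 4π × (0.0717)² = 0.0646 m².
From P = εσAT⁴, T = (P / εσA)^(1/4) = (47000 / (0.86 × 5.67×10⁻⁸ × 0.0646))^(1/4).
T = (1.49×10^13)^(1/4) = 1970 K.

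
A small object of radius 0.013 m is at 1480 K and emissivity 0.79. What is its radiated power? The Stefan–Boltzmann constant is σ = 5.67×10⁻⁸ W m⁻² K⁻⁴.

P ≈ 456 W

A = 4πr² = 4π × (0.013)² = 2.12×10^-3 m².
P = εσAT⁴ = 0.79 × 5.67×10⁻⁸ × 2.12×10^-3 × (1480)⁴ = 0.79 × 5.67×10⁻⁸ × 2.12×10^-3 × 4.80×10^12.
P = 456 W.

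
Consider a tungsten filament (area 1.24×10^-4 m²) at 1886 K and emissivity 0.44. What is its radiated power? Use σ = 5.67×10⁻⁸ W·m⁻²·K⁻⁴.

P = εσAT⁴ = 0.44 × 5.67×10⁻⁸ × 1.24×10^-4 × (1886)⁴ = 0.44 × 5.67×10⁻⁸ × 1.24×10^-4 × 1.27×10^13.
P = 39.1 W.

P ≈ 39.1 W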